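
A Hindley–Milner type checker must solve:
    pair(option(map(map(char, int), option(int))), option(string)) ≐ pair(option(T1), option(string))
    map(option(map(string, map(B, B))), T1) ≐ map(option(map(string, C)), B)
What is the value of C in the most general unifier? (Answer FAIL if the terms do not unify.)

map(map(map(char, int), option(int)), map(map(char, int), option(int)))

Decompose pair/2: option(map(map(char, int), option(int))) ≐ option(T1),  option(string) ≐ option(string).
Decompose option/1: map(map(char, int), option(int)) ≐ T1.
Bind T1 := map(map(char, int), option(int)); substituting into the one remaining equation that mentions T1 gives: map(option(map(string, map(B, B))), map(map(char, int), option(int))) ≐ map(option(map(string, C)), B).
Delete trivial equation option(string) ≐ option(string).
Decompose map/2: option(map(string, map(B, B))) ≐ option(map(string, C)),  map(map(char, int), option(int)) ≐ B.
Decompose option/1: map(string, map(B, B)) ≐ map(string, C).
Decompose map/2: string ≐ string,  map(B, B) ≐ C.
Delete trivial equation string ≐ string.
Bind C := map(B, B); no other remaining equation mentions C.
Bind B := map(map(char, int), option(int)). Substituting into the earlier binding gives C := map(map(map(char, int), option(int)), map(map(char, int), option(int))).
MGU = { T1 ↦ map(map(char, int), option(int)), C ↦ map(map(map(char, int), option(int)), map(map(char, int), option(int))), B ↦ map(map(char, int), option(int)) }, so C ↦ map(map(map(char, int), option(int)), map(map(char, int), option(int))).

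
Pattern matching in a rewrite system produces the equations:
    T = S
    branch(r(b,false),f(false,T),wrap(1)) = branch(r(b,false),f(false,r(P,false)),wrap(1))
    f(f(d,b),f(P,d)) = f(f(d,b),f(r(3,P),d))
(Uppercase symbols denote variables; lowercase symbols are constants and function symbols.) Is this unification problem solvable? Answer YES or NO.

Bind T := S; substituting into the one remaining equation that mentions T gives: branch(r(b,false),f(false,S),wrap(1)) = branch(r(b,false),f(false,r(P,false)),wrap(1)).
Decompose branch/3: r(b,false) = r(b,false),  f(false,S) = f(false,r(P,false)),  wrap(1) = wrap(1).
Delete trivial equation r(b,false) = r(b,false).
Decompose f/2: false = false,  S = r(P,false).
Delete trivial equation false = false.
Bind S := r(P,false); no other remaining equation mentions S. Substituting into the earlier binding gives T := r(P,false).
Delete trivial equation wrap(1) = wrap(1).
Decompose f/2: f(d,b) = f(d,b),  f(P,d) = f(r(3,P),d).
Delete trivial equation f(d,b) = f(d,b).
Decompose f/2: P = r(3,P),  d = d.
Occurs check fails: P occurs in r(3,P); the equation P = r(3,P) has no finite solution.

NO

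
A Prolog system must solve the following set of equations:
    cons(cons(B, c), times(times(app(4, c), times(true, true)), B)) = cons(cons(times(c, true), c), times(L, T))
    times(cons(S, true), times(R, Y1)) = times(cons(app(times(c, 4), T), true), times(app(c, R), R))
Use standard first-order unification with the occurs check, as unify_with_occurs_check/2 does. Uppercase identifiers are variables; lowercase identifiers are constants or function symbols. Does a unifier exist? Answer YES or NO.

NO

Decompose cons/2: cons(B, c) = cons(times(c, true), c),  times(times(app(4, c), times(true, true)), B) = times(L, T).
Decompose cons/2: B = times(c, true),  c = c.
Bind B := times(c, true); substituting into the one remaining equation that mentions B gives: times(times(app(4, c), times(true, true)), times(c, true)) = times(L, T).
Delete trivial equation c = c.
Decompose times/2: times(app(4, c), times(true, true)) = L,  times(c, true) = T.
Bind L := times(app(4, c), times(true, true)); no other remaining equation mentions L.
Bind T := times(c, true); substituting into the remaining equation gives: times(cons(S, true), times(R, Y1)) = times(cons(app(times(c, 4), times(c, true)), true), times(app(c, R), R)).
Decompose times/2: cons(S, true) = cons(app(times(c, 4), times(c, true)), true),  times(R, Y1) = times(app(c, R), R).
Decompose cons/2: S = app(times(c, 4), times(c, true)),  true = true.
Bind S := app(times(c, 4), times(c, true)); no other remaining equation mentions S.
Delete trivial equation true = true.
Decompose times/2: R = app(c, R),  Y1 = R.
Occurs check fails: R occurs in app(c, R); the equation R = app(c, R) has no finite solution.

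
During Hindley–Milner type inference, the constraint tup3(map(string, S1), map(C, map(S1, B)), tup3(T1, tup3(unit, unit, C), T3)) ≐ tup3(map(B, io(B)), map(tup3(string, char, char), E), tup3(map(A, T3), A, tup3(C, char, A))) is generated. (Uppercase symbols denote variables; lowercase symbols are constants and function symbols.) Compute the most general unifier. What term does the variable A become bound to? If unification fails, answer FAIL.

tup3(unit, unit, tup3(string, char, char))

Decompose tup3/3: map(string, S1) ≐ map(B, io(B)),  map(C, map(S1, B)) ≐ map(tup3(string, char, char), E),  tup3(T1, tup3(unit, unit, C), T3) ≐ tup3(map(A, T3), A, tup3(C, char, A)).
Decompose map/2: string ≐ B,  S1 ≐ io(B).
Bind B := string; substituting into the 2 remaining equations that mention B gives: S1 ≐ io(string),  map(C, map(S1, string)) ≐ map(tup3(string, char, char), E).
Bind S1 := io(string); substituting into the one remaining equation that mentions S1 gives: map(C, map(io(string), string)) ≐ map(tup3(string, char, char), E).
Decompose map/2: C ≐ tup3(string, char, char),  map(io(string), string) ≐ E.
Bind C := tup3(string, char, char); substituting into the one remaining equation that mentions C gives: tup3(T1, tup3(unit, unit, tup3(string, char, char)), T3) ≐ tup3(map(A, T3), A, tup3(tup3(string, char, char), char, A)).
Bind E := map(io(string), string); no other remaining equation mentions E.
Decompose tup3/3: T1 ≐ map(A, T3),  tup3(unit, unit, tup3(string, char, char)) ≐ A,  T3 ≐ tup3(tup3(string, char, char), char, A).
Bind T1 := map(A, T3); no other remaining equation mentions T1.
Bind A := tup3(unit, unit, tup3(string, char, char)); substituting into the remaining equation gives: T3 ≐ tup3(tup3(string, char, char), char, tup3(unit, unit, tup3(string, char, char))). Substituting into the earlier binding gives T1 := map(tup3(unit, unit, tup3(string, char, char)), T3).
Bind T3 := tup3(tup3(string, char, char), char, tup3(unit, unit, tup3(string, char, char))). Substituting into the earlier binding gives T1 := map(tup3(unit, unit, tup3(string, char, char)), tup3(tup3(string, char, char), char, tup3(unit, unit, tup3(string, char, char)))).
MGU = { B -> string, S1 -> io(string), C -> tup3(string, char, char), E -> map(io(string), string), T1 -> map(tup3(unit, unit, tup3(string, char, char)), tup3(tup3(string, char, char), char, tup3(unit, unit, tup3(string, char, char)))), A -> tup3(unit, unit, tup3(string, char, char)), T3 -> tup3(tup3(string, char, char), char, tup3(unit, unit, tup3(string, char, char))) }, so A -> tup3(unit, unit, tup3(string, char, char)).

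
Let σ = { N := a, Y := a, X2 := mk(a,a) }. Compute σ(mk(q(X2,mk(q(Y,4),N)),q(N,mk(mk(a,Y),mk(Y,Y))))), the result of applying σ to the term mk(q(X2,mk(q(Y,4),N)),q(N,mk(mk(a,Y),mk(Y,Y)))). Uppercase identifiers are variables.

mk(q(mk(a,a),mk(q(a,4),a)),q(a,mk(mk(a,a),mk(a,a))))

Replace each occurrence of N with a.
Replace each occurrence of Y with a.
Replace each occurrence of X2 with mk(a,a).
Result: mk(q(mk(a,a),mk(q(a,4),a)),q(a,mk(mk(a,a),mk(a,a)))).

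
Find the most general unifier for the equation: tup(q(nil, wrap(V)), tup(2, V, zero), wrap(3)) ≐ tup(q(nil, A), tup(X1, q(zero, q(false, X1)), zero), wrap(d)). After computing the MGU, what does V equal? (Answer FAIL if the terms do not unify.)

FAIL

Decompose tup/3: q(nil, wrap(V)) ≐ q(nil, A),  tup(2, V, zero) ≐ tup(X1, q(zero, q(false, X1)), zero),  wrap(3) ≐ wrap(d).
Decompose q/2: nil ≐ nil,  wrap(V) ≐ A.
Delete trivial equation nil ≐ nil.
Bind A := wrap(V); no other remaining equation mentions A.
Decompose tup/3: 2 ≐ X1,  V ≐ q(zero, q(false, X1)),  zero ≐ zero.
Bind X1 := 2; substituting into the one remaining equation that mentions X1 gives: V ≐ q(zero, q(false, 2)).
Bind V := q(zero, q(false, 2)); no other remaining equation mentions V. Substituting into the earlier binding gives A := wrap(q(zero, q(false, 2))).
Delete trivial equation zero ≐ zero.
Decompose wrap/1: 3 ≐ d.
Clash: constants 3 and d differ; no unifier exists.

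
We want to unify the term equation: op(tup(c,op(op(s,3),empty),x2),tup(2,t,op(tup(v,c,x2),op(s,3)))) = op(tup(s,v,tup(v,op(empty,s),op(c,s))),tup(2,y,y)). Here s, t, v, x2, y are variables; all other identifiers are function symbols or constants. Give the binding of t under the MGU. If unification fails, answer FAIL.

Decompose op/2: tup(c,op(op(s,3),empty),x2) = tup(s,v,tup(v,op(empty,s),op(c,s))),  tup(2,t,op(tup(v,c,x2),op(s,3))) = tup(2,y,y).
Decompose tup/3: c = s,  op(op(s,3),empty) = v,  x2 = tup(v,op(empty,s),op(c,s)).
Bind s := c; substituting into the remaining equations gives: op(op(c,3),empty) = v,  x2 = tup(v,op(empty,c),op(c,c)),  tup(2,t,op(tup(v,c,x2),op(c,3))) = tup(2,y,y).
Bind v := op(op(c,3),empty); substituting into the remaining equations gives: x2 = tup(op(op(c,3),empty),op(empty,c),op(c,c)),  tup(2,t,op(tup(op(op(c,3),empty),c,x2),op(c,3))) = tup(2,y,y).
Bind x2 := tup(op(op(c,3),empty),op(empty,c),op(c,c)); substituting into the remaining equation gives: tup(2,t,op(tup(op(op(c,3),empty),c,tup(op(op(c,3),empty),op(empty,c),op(c,c))),op(c,3))) = tup(2,y,y).
Decompose tup/3: 2 = 2,  t = y,  op(tup(op(op(c,3),empty),c,tup(op(op(c,3),empty),op(empty,c),op(c,c))),op(c,3)) = y.
Delete trivial equation 2 = 2.
Bind t := y; no other remaining equation mentions t.
Bind y := op(tup(op(op(c,3),empty),c,tup(op(op(c,3),empty),op(empty,c),op(c,c))),op(c,3)). Substituting into the earlier binding gives t := op(tup(op(op(c,3),empty),c,tup(op(op(c,3),empty),op(empty,c),op(c,c))),op(c,3)).
MGU = { s ↦ c, v ↦ op(op(c,3),empty), x2 ↦ tup(op(op(c,3),empty),op(empty,c),op(c,c)), t ↦ op(tup(op(op(c,3),empty),c,tup(op(op(c,3),empty),op(empty,c),op(c,c))),op(c,3)), y ↦ op(tup(op(op(c,3),empty),c,tup(op(op(c,3),empty),op(empty,c),op(c,c))),op(c,3)) }, so t ↦ op(tup(op(op(c,3),empty),c,tup(op(op(c,3),empty),op(empty,c),op(c,c))),op(c,3)).

op(tup(op(op(c,3),empty),c,tup(op(op(c,3),empty),op(empty,c),op(c,c))),op(c,3))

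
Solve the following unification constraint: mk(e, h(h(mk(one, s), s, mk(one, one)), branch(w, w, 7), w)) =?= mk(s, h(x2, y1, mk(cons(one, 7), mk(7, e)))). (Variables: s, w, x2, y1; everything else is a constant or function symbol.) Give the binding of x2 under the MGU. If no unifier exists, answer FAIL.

Decompose mk/2: e =?= s,  h(h(mk(one, s), s, mk(one, one)), branch(w, w, 7), w) =?= h(x2, y1, mk(cons(one, 7), mk(7, e))).
Bind s := e; substituting into the remaining equation gives: h(h(mk(one, e), e, mk(one, one)), branch(w, w, 7), w) =?= h(x2, y1, mk(cons(one, 7), mk(7, e))).
Decompose h/3: h(mk(one, e), e, mk(one, one)) =?= x2,  branch(w, w, 7) =?= y1,  w =?= mk(cons(one, 7), mk(7, e)).
Bind x2 := h(mk(one, e), e, mk(one, one)); no other remaining equation mentions x2.
Bind y1 := branch(w, w, 7); no other remaining equation mentions y1.
Bind w := mk(cons(one, 7), mk(7, e)). Substituting into the earlier binding gives y1 := branch(mk(cons(one, 7), mk(7, e)), mk(cons(one, 7), mk(7, e)), 7).
MGU = { s := e, x2 := h(mk(one, e), e, mk(one, one)), y1 := branch(mk(cons(one, 7), mk(7, e)), mk(cons(one, 7), mk(7, e)), 7), w := mk(cons(one, 7), mk(7, e)) }, so x2 := h(mk(one, e), e, mk(one, one)).

h(mk(one, e), e, mk(one, one))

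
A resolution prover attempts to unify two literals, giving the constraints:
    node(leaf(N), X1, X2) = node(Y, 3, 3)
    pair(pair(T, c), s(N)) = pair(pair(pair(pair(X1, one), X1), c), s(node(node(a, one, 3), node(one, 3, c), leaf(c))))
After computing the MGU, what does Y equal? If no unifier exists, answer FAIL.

Decompose node/3: leaf(N) = Y,  X1 = 3,  X2 = 3.
Bind Y := leaf(N); no other remaining equation mentions Y.
Bind X1 := 3; substituting into the one remaining equation that mentions X1 gives: pair(pair(T, c), s(N)) = pair(pair(pair(pair(3, one), 3), c), s(node(node(a, one, 3), node(one, 3, c), leaf(c)))).
Bind X2 := 3; no other remaining equation mentions X2.
Decompose pair/2: pair(T, c) = pair(pair(pair(3, one), 3), c),  s(N) = s(node(node(a, one, 3), node(one, 3, c), leaf(c))).
Decompose pair/2: T = pair(pair(3, one), 3),  c = c.
Bind T := pair(pair(3, one), 3); no other remaining equation mentions T.
Delete trivial equation c = c.
Decompose s/1: N = node(node(a, one, 3), node(one, 3, c), leaf(c)).
Bind N := node(node(a, one, 3), node(one, 3, c), leaf(c)). Substituting into the earlier binding gives Y := leaf(node(node(a, one, 3), node(one, 3, c), leaf(c))).
MGU = { Y -> leaf(node(node(a, one, 3), node(one, 3, c), leaf(c))), X1 -> 3, X2 -> 3, T -> pair(pair(3, one), 3), N -> node(node(a, one, 3), node(one, 3, c), leaf(c)) }, so Y -> leaf(node(node(a, one, 3), node(one, 3, c), leaf(c))).

leaf(node(node(a, one, 3), node(one, 3, c), leaf(c)))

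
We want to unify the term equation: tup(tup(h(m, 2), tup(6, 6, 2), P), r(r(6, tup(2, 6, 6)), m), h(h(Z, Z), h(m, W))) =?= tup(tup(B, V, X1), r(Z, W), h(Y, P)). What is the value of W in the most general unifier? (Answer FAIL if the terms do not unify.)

Decompose tup/3: tup(h(m, 2), tup(6, 6, 2), P) =?= tup(B, V, X1),  r(r(6, tup(2, 6, 6)), m) =?= r(Z, W),  h(h(Z, Z), h(m, W)) =?= h(Y, P).
Decompose tup/3: h(m, 2) =?= B,  tup(6, 6, 2) =?= V,  P =?= X1.
Bind B := h(m, 2); no other remaining equation mentions B.
Bind V := tup(6, 6, 2); no other remaining equation mentions V.
Bind P := X1; substituting into the one remaining equation that mentions P gives: h(h(Z, Z), h(m, W)) =?= h(Y, X1).
Decompose r/2: r(6, tup(2, 6, 6)) =?= Z,  m =?= W.
Bind Z := r(6, tup(2, 6, 6)); substituting into the one remaining equation that mentions Z gives: h(h(r(6, tup(2, 6, 6)), r(6, tup(2, 6, 6))), h(m, W)) =?= h(Y, X1).
Bind W := m; substituting into the remaining equation gives: h(h(r(6, tup(2, 6, 6)), r(6, tup(2, 6, 6))), h(m, m)) =?= h(Y, X1).
Decompose h/2: h(r(6, tup(2, 6, 6)), r(6, tup(2, 6, 6))) =?= Y,  h(m, m) =?= X1.
Bind Y := h(r(6, tup(2, 6, 6)), r(6, tup(2, 6, 6))); no other remaining equation mentions Y.
Bind X1 := h(m, m). Substituting into the earlier binding gives P := h(m, m).
MGU = { B ↦ h(m, 2), V ↦ tup(6, 6, 2), P ↦ h(m, m), Z ↦ r(6, tup(2, 6, 6)), W ↦ m, Y ↦ h(r(6, tup(2, 6, 6)), r(6, tup(2, 6, 6))), X1 ↦ h(m, m) }, so W ↦ m.

m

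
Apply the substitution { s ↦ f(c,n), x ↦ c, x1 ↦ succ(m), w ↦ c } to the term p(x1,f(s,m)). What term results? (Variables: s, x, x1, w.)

Replace each occurrence of s with f(c,n).
Replace each occurrence of x1 with succ(m).
Result: p(succ(m),f(f(c,n),m)).

p(succ(m),f(f(c,n),m))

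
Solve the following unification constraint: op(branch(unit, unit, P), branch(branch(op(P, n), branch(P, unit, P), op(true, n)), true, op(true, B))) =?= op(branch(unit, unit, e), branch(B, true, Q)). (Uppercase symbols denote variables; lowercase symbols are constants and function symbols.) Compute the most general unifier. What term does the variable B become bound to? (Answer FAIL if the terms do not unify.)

Decompose op/2: branch(unit, unit, P) =?= branch(unit, unit, e),  branch(branch(op(P, n), branch(P, unit, P), op(true, n)), true, op(true, B)) =?= branch(B, true, Q).
Decompose branch/3: unit =?= unit,  unit =?= unit,  P =?= e.
Delete trivial equation unit =?= unit.
Delete trivial equation unit =?= unit.
Bind P := e; substituting into the remaining equation gives: branch(branch(op(e, n), branch(e, unit, e), op(true, n)), true, op(true, B)) =?= branch(B, true, Q).
Decompose branch/3: branch(op(e, n), branch(e, unit, e), op(true, n)) =?= B,  true =?= true,  op(true, B) =?= Q.
Bind B := branch(op(e, n), branch(e, unit, e), op(true, n)); substituting into the one remaining equation that mentions B gives: op(true, branch(op(e, n), branch(e, unit, e), op(true, n))) =?= Q.
Delete trivial equation true =?= true.
Bind Q := op(true, branch(op(e, n), branch(e, unit, e), op(true, n))).
MGU = { P := e, B := branch(op(e, n), branch(e, unit, e), op(true, n)), Q := op(true, branch(op(e, n), branch(e, unit, e), op(true, n))) }, so B := branch(op(e, n), branch(e, unit, e), op(true, n)).

branch(op(e, n), branch(e, unit, e), op(true, n))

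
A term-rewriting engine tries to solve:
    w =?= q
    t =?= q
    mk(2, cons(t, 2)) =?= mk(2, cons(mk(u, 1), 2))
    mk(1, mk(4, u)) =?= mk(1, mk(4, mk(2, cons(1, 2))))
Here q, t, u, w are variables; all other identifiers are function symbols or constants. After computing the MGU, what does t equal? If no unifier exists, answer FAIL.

mk(mk(2, cons(1, 2)), 1)

Bind w := q; no other remaining equation mentions w.
Bind t := q; substituting into the one remaining equation that mentions t gives: mk(2, cons(q, 2)) =?= mk(2, cons(mk(u, 1), 2)).
Decompose mk/2: 2 =?= 2,  cons(q, 2) =?= cons(mk(u, 1), 2).
Delete trivial equation 2 =?= 2.
Decompose cons/2: q =?= mk(u, 1),  2 =?= 2.
Bind q := mk(u, 1); no other remaining equation mentions q. Substituting into the earlier bindings gives w := mk(u, 1), t := mk(u, 1).
Delete trivial equation 2 =?= 2.
Decompose mk/2: 1 =?= 1,  mk(4, u) =?= mk(4, mk(2, cons(1, 2))).
Delete trivial equation 1 =?= 1.
Decompose mk/2: 4 =?= 4,  u =?= mk(2, cons(1, 2)).
Delete trivial equation 4 =?= 4.
Bind u := mk(2, cons(1, 2)). Substituting into the earlier bindings gives w := mk(mk(2, cons(1, 2)), 1), t := mk(mk(2, cons(1, 2)), 1), q := mk(mk(2, cons(1, 2)), 1).
MGU = { w -> mk(mk(2, cons(1, 2)), 1), t -> mk(mk(2, cons(1, 2)), 1), q -> mk(mk(2, cons(1, 2)), 1), u -> mk(2, cons(1, 2)) }, so t -> mk(mk(2, cons(1, 2)), 1).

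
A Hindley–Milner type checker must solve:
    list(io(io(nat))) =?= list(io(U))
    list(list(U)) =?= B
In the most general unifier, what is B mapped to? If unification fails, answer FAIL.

Decompose list/1: io(io(nat)) =?= io(U).
Decompose io/1: io(nat) =?= U.
Bind U := io(nat); substituting into the remaining equation gives: list(list(io(nat))) =?= B.
Bind B := list(list(io(nat))).
MGU = { U := io(nat), B := list(list(io(nat))) }, so B := list(list(io(nat))).

list(list(io(nat)))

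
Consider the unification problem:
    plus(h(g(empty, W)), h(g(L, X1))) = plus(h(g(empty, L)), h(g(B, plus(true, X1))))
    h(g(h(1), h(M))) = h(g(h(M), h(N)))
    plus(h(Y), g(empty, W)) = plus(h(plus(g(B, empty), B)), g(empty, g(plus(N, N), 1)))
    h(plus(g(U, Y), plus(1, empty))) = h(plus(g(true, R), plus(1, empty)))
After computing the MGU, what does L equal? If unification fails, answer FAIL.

FAIL

Decompose plus/2: h(g(empty, W)) = h(g(empty, L)),  h(g(L, X1)) = h(g(B, plus(true, X1))).
Decompose h/1: g(empty, W) = g(empty, L).
Decompose g/2: empty = empty,  W = L.
Delete trivial equation empty = empty.
Bind W := L; substituting into the one remaining equation that mentions W gives: plus(h(Y), g(empty, L)) = plus(h(plus(g(B, empty), B)), g(empty, g(plus(N, N), 1))).
Decompose h/1: g(L, X1) = g(B, plus(true, X1)).
Decompose g/2: L = B,  X1 = plus(true, X1).
Bind L := B; substituting into the one remaining equation that mentions L gives: plus(h(Y), g(empty, B)) = plus(h(plus(g(B, empty), B)), g(empty, g(plus(N, N), 1))). Substituting into the earlier binding gives W := B.
Occurs check fails: X1 occurs in plus(true, X1); the equation X1 = plus(true, X1) has no finite solution.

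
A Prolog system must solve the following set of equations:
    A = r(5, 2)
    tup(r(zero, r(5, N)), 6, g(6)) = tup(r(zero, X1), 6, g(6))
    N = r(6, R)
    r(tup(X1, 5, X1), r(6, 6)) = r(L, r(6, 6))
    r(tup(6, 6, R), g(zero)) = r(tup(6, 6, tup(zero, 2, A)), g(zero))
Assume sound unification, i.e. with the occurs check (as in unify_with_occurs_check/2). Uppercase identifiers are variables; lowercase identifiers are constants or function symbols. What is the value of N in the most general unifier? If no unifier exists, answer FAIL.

r(6, tup(zero, 2, r(5, 2)))

Bind A := r(5, 2); substituting into the one remaining equation that mentions A gives: r(tup(6, 6, R), g(zero)) = r(tup(6, 6, tup(zero, 2, r(5, 2))), g(zero)).
Decompose tup/3: r(zero, r(5, N)) = r(zero, X1),  6 = 6,  g(6) = g(6).
Decompose r/2: zero = zero,  r(5, N) = X1.
Delete trivial equation zero = zero.
Bind X1 := r(5, N); substituting into the one remaining equation that mentions X1 gives: r(tup(r(5, N), 5, r(5, N)), r(6, 6)) = r(L, r(6, 6)).
Delete trivial equation 6 = 6.
Delete trivial equation g(6) = g(6).
Bind N := r(6, R); substituting into the one remaining equation that mentions N gives: r(tup(r(5, r(6, R)), 5, r(5, r(6, R))), r(6, 6)) = r(L, r(6, 6)). Substituting into the earlier binding gives X1 := r(5, r(6, R)).
Decompose r/2: tup(r(5, r(6, R)), 5, r(5, r(6, R))) = L,  r(6, 6) = r(6, 6).
Bind L := tup(r(5, r(6, R)), 5, r(5, r(6, R))); no other remaining equation mentions L.
Delete trivial equation r(6, 6) = r(6, 6).
Decompose r/2: tup(6, 6, R) = tup(6, 6, tup(zero, 2, r(5, 2))),  g(zero) = g(zero).
Decompose tup/3: 6 = 6,  6 = 6,  R = tup(zero, 2, r(5, 2)).
Delete trivial equation 6 = 6.
Delete trivial equation 6 = 6.
Bind R := tup(zero, 2, r(5, 2)); no other remaining equation mentions R. Substituting into the earlier bindings gives X1 := r(5, r(6, tup(zero, 2, r(5, 2)))), N := r(6, tup(zero, 2, r(5, 2))), L := tup(r(5, r(6, tup(zero, 2, r(5, 2)))), 5, r(5, r(6, tup(zero, 2, r(5, 2))))).
Delete trivial equation g(zero) = g(zero).
MGU = { A -> r(5, 2), X1 -> r(5, r(6, tup(zero, 2, r(5, 2)))), N -> r(6, tup(zero, 2, r(5, 2))), L -> tup(r(5, r(6, tup(zero, 2, r(5, 2)))), 5, r(5, r(6, tup(zero, 2, r(5, 2))))), R -> tup(zero, 2, r(5, 2)) }, so N -> r(6, tup(zero, 2, r(5, 2))).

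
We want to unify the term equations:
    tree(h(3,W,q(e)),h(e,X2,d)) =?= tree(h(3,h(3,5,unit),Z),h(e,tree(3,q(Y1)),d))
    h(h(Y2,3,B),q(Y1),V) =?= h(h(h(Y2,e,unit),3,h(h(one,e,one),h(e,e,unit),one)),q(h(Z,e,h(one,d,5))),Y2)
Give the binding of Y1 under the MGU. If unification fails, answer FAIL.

Decompose tree/2: h(3,W,q(e)) =?= h(3,h(3,5,unit),Z),  h(e,X2,d) =?= h(e,tree(3,q(Y1)),d).
Decompose h/3: 3 =?= 3,  W =?= h(3,5,unit),  q(e) =?= Z.
Delete trivial equation 3 =?= 3.
Bind W := h(3,5,unit); no other remaining equation mentions W.
Bind Z := q(e); substituting into the one remaining equation that mentions Z gives: h(h(Y2,3,B),q(Y1),V) =?= h(h(h(Y2,e,unit),3,h(h(one,e,one),h(e,e,unit),one)),q(h(q(e),e,h(one,d,5))),Y2).
Decompose h/3: e =?= e,  X2 =?= tree(3,q(Y1)),  d =?= d.
Delete trivial equation e =?= e.
Bind X2 := tree(3,q(Y1)); no other remaining equation mentions X2.
Delete trivial equation d =?= d.
Decompose h/3: h(Y2,3,B) =?= h(h(Y2,e,unit),3,h(h(one,e,one),h(e,e,unit),one)),  q(Y1) =?= q(h(q(e),e,h(one,d,5))),  V =?= Y2.
Decompose h/3: Y2 =?= h(Y2,e,unit),  3 =?= 3,  B =?= h(h(one,e,one),h(e,e,unit),one).
Occurs check fails: Y2 occurs in h(Y2,e,unit); the equation Y2 =?= h(Y2,e,unit) has no finite solution.

FAIL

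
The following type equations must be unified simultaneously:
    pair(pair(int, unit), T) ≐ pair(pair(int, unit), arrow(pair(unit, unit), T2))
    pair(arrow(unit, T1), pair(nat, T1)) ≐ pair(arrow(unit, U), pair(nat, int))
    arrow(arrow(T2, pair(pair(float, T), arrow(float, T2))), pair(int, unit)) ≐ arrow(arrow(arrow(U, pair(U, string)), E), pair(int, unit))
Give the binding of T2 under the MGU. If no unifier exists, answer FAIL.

Decompose pair/2: pair(int, unit) ≐ pair(int, unit),  T ≐ arrow(pair(unit, unit), T2).
Delete trivial equation pair(int, unit) ≐ pair(int, unit).
Bind T := arrow(pair(unit, unit), T2); substituting into the one remaining equation that mentions T gives: arrow(arrow(T2, pair(pair(float, arrow(pair(unit, unit), T2)), arrow(float, T2))), pair(int, unit)) ≐ arrow(arrow(arrow(U, pair(U, string)), E), pair(int, unit)).
Decompose pair/2: arrow(unit, T1) ≐ arrow(unit, U),  pair(nat, T1) ≐ pair(nat, int).
Decompose arrow/2: unit ≐ unit,  T1 ≐ U.
Delete trivial equation unit ≐ unit.
Bind T1 := U; substituting into the one remaining equation that mentions T1 gives: pair(nat, U) ≐ pair(nat, int).
Decompose pair/2: nat ≐ nat,  U ≐ int.
Delete trivial equation nat ≐ nat.
Bind U := int; substituting into the remaining equation gives: arrow(arrow(T2, pair(pair(float, arrow(pair(unit, unit), T2)), arrow(float, T2))), pair(int, unit)) ≐ arrow(arrow(arrow(int, pair(int, string)), E), pair(int, unit)). Substituting into the earlier binding gives T1 := int.
Decompose arrow/2: arrow(T2, pair(pair(float, arrow(pair(unit, unit), T2)), arrow(float, T2))) ≐ arrow(arrow(int, pair(int, string)), E),  pair(int, unit) ≐ pair(int, unit).
Decompose arrow/2: T2 ≐ arrow(int, pair(int, string)),  pair(pair(float, arrow(pair(unit, unit), T2)), arrow(float, T2)) ≐ E.
Bind T2 := arrow(int, pair(int, string)); substituting into the one remaining equation that mentions T2 gives: pair(pair(float, arrow(pair(unit, unit), arrow(int, pair(int, string)))), arrow(float, arrow(int, pair(int, string)))) ≐ E. Substituting into the earlier binding gives T := arrow(pair(unit, unit), arrow(int, pair(int, string))).
Bind E := pair(pair(float, arrow(pair(unit, unit), arrow(int, pair(int, string)))), arrow(float, arrow(int, pair(int, string)))); no other remaining equation mentions E.
Delete trivial equation pair(int, unit) ≐ pair(int, unit).
MGU = { T := arrow(pair(unit, unit), arrow(int, pair(int, string))), T1 := int, U := int, T2 := arrow(int, pair(int, string)), E := pair(pair(float, arrow(pair(unit, unit), arrow(int, pair(int, string)))), arrow(float, arrow(int, pair(int, string)))) }, so T2 := arrow(int, pair(int, string)).

arrow(int, pair(int, string))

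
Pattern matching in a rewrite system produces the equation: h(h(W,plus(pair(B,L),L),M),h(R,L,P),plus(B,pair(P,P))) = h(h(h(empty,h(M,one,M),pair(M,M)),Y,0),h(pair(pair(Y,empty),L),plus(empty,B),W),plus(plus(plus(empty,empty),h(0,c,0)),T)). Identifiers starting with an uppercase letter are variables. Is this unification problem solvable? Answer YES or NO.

Decompose h/3: h(W,plus(pair(B,L),L),M) = h(h(empty,h(M,one,M),pair(M,M)),Y,0),  h(R,L,P) = h(pair(pair(Y,empty),L),plus(empty,B),W),  plus(B,pair(P,P)) = plus(plus(plus(empty,empty),h(0,c,0)),T).
Decompose h/3: W = h(empty,h(M,one,M),pair(M,M)),  plus(pair(B,L),L) = Y,  M = 0.
Bind W := h(empty,h(M,one,M),pair(M,M)); substituting into the one remaining equation that mentions W gives: h(R,L,P) = h(pair(pair(Y,empty),L),plus(empty,B),h(empty,h(M,one,M),pair(M,M))).
Bind Y := plus(pair(B,L),L); substituting into the one remaining equation that mentions Y gives: h(R,L,P) = h(pair(pair(plus(pair(B,L),L),empty),L),plus(empty,B),h(empty,h(M,one,M),pair(M,M))).
Bind M := 0; substituting into the one remaining equation that mentions M gives: h(R,L,P) = h(pair(pair(plus(pair(B,L),L),empty),L),plus(empty,B),h(empty,h(0,one,0),pair(0,0))). Substituting into the earlier binding gives W := h(empty,h(0,one,0),pair(0,0)).
Decompose h/3: R = pair(pair(plus(pair(B,L),L),empty),L),  L = plus(empty,B),  P = h(empty,h(0,one,0),pair(0,0)).
Bind R := pair(pair(plus(pair(B,L),L),empty),L); no other remaining equation mentions R.
Bind L := plus(empty,B); no other remaining equation mentions L. Substituting into the earlier bindings gives Y := plus(pair(B,plus(empty,B)),plus(empty,B)), R := pair(pair(plus(pair(B,plus(empty,B)),plus(empty,B)),empty),plus(empty,B)).
Bind P := h(empty,h(0,one,0),pair(0,0)); substituting into the remaining equation gives: plus(B,pair(h(empty,h(0,one,0),pair(0,0)),h(empty,h(0,one,0),pair(0,0)))) = plus(plus(plus(empty,empty),h(0,c,0)),T).
Decompose plus/2: B = plus(plus(empty,empty),h(0,c,0)),  pair(h(empty,h(0,one,0),pair(0,0)),h(empty,h(0,one,0),pair(0,0))) = T.
Bind B := plus(plus(empty,empty),h(0,c,0)); no other remaining equation mentions B. Substituting into the earlier bindings gives Y := plus(pair(plus(plus(empty,empty),h(0,c,0)),plus(empty,plus(plus(empty,empty),h(0,c,0)))),plus(empty,plus(plus(empty,empty),h(0,c,0)))), R := pair(pair(plus(pair(plus(plus(empty,empty),h(0,c,0)),plus(empty,plus(plus(empty,empty),h(0,c,0)))),plus(empty,plus(plus(empty,empty),h(0,c,0)))),empty),plus(empty,plus(plus(empty,empty),h(0,c,0)))), L := plus(empty,plus(plus(empty,empty),h(0,c,0))).
Bind T := pair(h(empty,h(0,one,0),pair(0,0)),h(empty,h(0,one,0),pair(0,0))).
No equations remain and no clash or occurs-check failure arose, so a unifier exists.

YES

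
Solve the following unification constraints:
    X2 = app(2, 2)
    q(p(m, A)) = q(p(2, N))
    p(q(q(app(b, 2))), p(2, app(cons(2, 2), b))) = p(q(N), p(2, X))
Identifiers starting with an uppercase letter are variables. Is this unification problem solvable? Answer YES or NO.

NO

Bind X2 := app(2, 2); no other remaining equation mentions X2.
Decompose q/1: p(m, A) = p(2, N).
Decompose p/2: m = 2,  A = N.
Clash: constants m and 2 differ; no unifier exists.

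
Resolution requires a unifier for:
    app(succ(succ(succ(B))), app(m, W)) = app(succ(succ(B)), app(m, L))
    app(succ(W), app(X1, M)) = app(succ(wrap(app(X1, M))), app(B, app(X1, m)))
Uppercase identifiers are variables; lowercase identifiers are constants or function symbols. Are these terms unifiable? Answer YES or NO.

Decompose app/2: succ(succ(succ(B))) = succ(succ(B)),  app(m, W) = app(m, L).
Decompose succ/1: succ(succ(B)) = succ(B).
Decompose succ/1: succ(B) = B.
Occurs check fails: B occurs in succ(B); the equation B = succ(B) has no finite solution.

NO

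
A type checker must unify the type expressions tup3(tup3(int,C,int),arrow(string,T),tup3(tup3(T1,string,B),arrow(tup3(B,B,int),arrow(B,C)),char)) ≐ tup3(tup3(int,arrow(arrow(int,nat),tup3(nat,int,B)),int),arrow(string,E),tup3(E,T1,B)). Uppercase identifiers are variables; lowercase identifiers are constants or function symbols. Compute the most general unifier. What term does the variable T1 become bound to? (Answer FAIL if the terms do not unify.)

arrow(tup3(char,char,int),arrow(char,arrow(arrow(int,nat),tup3(nat,int,char))))

Decompose tup3/3: tup3(int,C,int) ≐ tup3(int,arrow(arrow(int,nat),tup3(nat,int,B)),int),  arrow(string,T) ≐ arrow(string,E),  tup3(tup3(T1,string,B),arrow(tup3(B,B,int),arrow(B,C)),char) ≐ tup3(E,T1,B).
Decompose tup3/3: int ≐ int,  C ≐ arrow(arrow(int,nat),tup3(nat,int,B)),  int ≐ int.
Delete trivial equation int ≐ int.
Bind C := arrow(arrow(int,nat),tup3(nat,int,B)); substituting into the one remaining equation that mentions C gives: tup3(tup3(T1,string,B),arrow(tup3(B,B,int),arrow(B,arrow(arrow(int,nat),tup3(nat,int,B)))),char) ≐ tup3(E,T1,B).
Delete trivial equation int ≐ int.
Decompose arrow/2: string ≐ string,  T ≐ E.
Delete trivial equation string ≐ string.
Bind T := E; no other remaining equation mentions T.
Decompose tup3/3: tup3(T1,string,B) ≐ E,  arrow(tup3(B,B,int),arrow(B,arrow(arrow(int,nat),tup3(nat,int,B)))) ≐ T1,  char ≐ B.
Bind E := tup3(T1,string,B); no other remaining equation mentions E. Substituting into the earlier binding gives T := tup3(T1,string,B).
Bind T1 := arrow(tup3(B,B,int),arrow(B,arrow(arrow(int,nat),tup3(nat,int,B)))); no other remaining equation mentions T1. Substituting into the earlier bindings gives T := tup3(arrow(tup3(B,B,int),arrow(B,arrow(arrow(int,nat),tup3(nat,int,B)))),string,B), E := tup3(arrow(tup3(B,B,int),arrow(B,arrow(arrow(int,nat),tup3(nat,int,B)))),string,B).
Bind B := char. Substituting into the earlier bindings gives C := arrow(arrow(int,nat),tup3(nat,int,char)), T := tup3(arrow(tup3(char,char,int),arrow(char,arrow(arrow(int,nat),tup3(nat,int,char)))),string,char), E := tup3(arrow(tup3(char,char,int),arrow(char,arrow(arrow(int,nat),tup3(nat,int,char)))),string,char), T1 := arrow(tup3(char,char,int),arrow(char,arrow(arrow(int,nat),tup3(nat,int,char)))).
MGU = { C -> arrow(arrow(int,nat),tup3(nat,int,char)), T -> tup3(arrow(tup3(char,char,int),arrow(char,arrow(arrow(int,nat),tup3(nat,int,char)))),string,char), E -> tup3(arrow(tup3(char,char,int),arrow(char,arrow(arrow(int,nat),tup3(nat,int,char)))),string,char), T1 -> arrow(tup3(char,char,int),arrow(char,arrow(arrow(int,nat),tup3(nat,int,char)))), B -> char }, so T1 -> arrow(tup3(char,char,int),arrow(char,arrow(arrow(int,nat),tup3(nat,int,char)))).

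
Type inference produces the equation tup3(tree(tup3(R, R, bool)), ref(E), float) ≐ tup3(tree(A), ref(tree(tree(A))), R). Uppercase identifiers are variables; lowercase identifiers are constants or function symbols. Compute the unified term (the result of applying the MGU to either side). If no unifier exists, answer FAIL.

Decompose tup3/3: tree(tup3(R, R, bool)) ≐ tree(A),  ref(E) ≐ ref(tree(tree(A))),  float ≐ R.
Decompose tree/1: tup3(R, R, bool) ≐ A.
Bind A := tup3(R, R, bool); substituting into the one remaining equation that mentions A gives: ref(E) ≐ ref(tree(tree(tup3(R, R, bool)))).
Decompose ref/1: E ≐ tree(tree(tup3(R, R, bool))).
Bind E := tree(tree(tup3(R, R, bool))); no other remaining equation mentions E.
Bind R := float. Substituting into the earlier bindings gives A := tup3(float, float, bool), E := tree(tree(tup3(float, float, bool))).
Applying the MGU to either side gives tup3(tree(tup3(float, float, bool)), ref(tree(tree(tup3(float, float, bool)))), float).

tup3(tree(tup3(float, float, bool)), ref(tree(tree(tup3(float, float, bool)))), float)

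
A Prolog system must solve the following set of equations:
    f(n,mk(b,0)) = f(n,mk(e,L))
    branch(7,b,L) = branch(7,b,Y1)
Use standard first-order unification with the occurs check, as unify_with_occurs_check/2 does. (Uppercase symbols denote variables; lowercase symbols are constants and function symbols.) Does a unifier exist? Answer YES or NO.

NO

Decompose f/2: n = n,  mk(b,0) = mk(e,L).
Delete trivial equation n = n.
Decompose mk/2: b = e,  0 = L.
Clash: constants b and e differ; no unifier exists.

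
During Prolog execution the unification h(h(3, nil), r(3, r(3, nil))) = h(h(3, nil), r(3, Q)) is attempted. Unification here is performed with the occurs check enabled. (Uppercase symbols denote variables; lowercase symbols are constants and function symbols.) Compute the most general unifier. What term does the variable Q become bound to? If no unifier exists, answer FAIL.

Decompose h/2: h(3, nil) = h(3, nil),  r(3, r(3, nil)) = r(3, Q).
Delete trivial equation h(3, nil) = h(3, nil).
Decompose r/2: 3 = 3,  r(3, nil) = Q.
Delete trivial equation 3 = 3.
Bind Q := r(3, nil).
MGU = { Q = r(3, nil) }, so Q = r(3, nil).

r(3, nil)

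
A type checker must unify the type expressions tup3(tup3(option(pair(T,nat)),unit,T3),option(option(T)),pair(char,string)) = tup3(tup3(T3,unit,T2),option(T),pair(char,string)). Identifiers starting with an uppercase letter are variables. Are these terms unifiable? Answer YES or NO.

NO

Decompose tup3/3: tup3(option(pair(T,nat)),unit,T3) = tup3(T3,unit,T2),  option(option(T)) = option(T),  pair(char,string) = pair(char,string).
Decompose tup3/3: option(pair(T,nat)) = T3,  unit = unit,  T3 = T2.
Bind T3 := option(pair(T,nat)); substituting into the one remaining equation that mentions T3 gives: option(pair(T,nat)) = T2.
Delete trivial equation unit = unit.
Bind T2 := option(pair(T,nat)); no other remaining equation mentions T2.
Decompose option/1: option(T) = T.
Occurs check fails: T occurs in option(T); the equation T = option(T) has no finite solution.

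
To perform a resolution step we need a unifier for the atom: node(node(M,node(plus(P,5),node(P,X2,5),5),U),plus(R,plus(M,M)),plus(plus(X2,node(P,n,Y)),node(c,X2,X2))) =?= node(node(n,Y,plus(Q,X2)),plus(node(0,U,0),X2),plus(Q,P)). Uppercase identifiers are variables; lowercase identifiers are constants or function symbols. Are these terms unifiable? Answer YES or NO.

Decompose node/3: node(M,node(plus(P,5),node(P,X2,5),5),U) =?= node(n,Y,plus(Q,X2)),  plus(R,plus(M,M)) =?= plus(node(0,U,0),X2),  plus(plus(X2,node(P,n,Y)),node(c,X2,X2)) =?= plus(Q,P).
Decompose node/3: M =?= n,  node(plus(P,5),node(P,X2,5),5) =?= Y,  U =?= plus(Q,X2).
Bind M := n; substituting into the one remaining equation that mentions M gives: plus(R,plus(n,n)) =?= plus(node(0,U,0),X2).
Bind Y := node(plus(P,5),node(P,X2,5),5); substituting into the one remaining equation that mentions Y gives: plus(plus(X2,node(P,n,node(plus(P,5),node(P,X2,5),5))),node(c,X2,X2)) =?= plus(Q,P).
Bind U := plus(Q,X2); substituting into the one remaining equation that mentions U gives: plus(R,plus(n,n)) =?= plus(node(0,plus(Q,X2),0),X2).
Decompose plus/2: R =?= node(0,plus(Q,X2),0),  plus(n,n) =?= X2.
Bind R := node(0,plus(Q,X2),0); no other remaining equation mentions R.
Bind X2 := plus(n,n); substituting into the remaining equation gives: plus(plus(plus(n,n),node(P,n,node(plus(P,5),node(P,plus(n,n),5),5))),node(c,plus(n,n),plus(n,n))) =?= plus(Q,P). Substituting into the earlier bindings gives Y := node(plus(P,5),node(P,plus(n,n),5),5), U := plus(Q,plus(n,n)), R := node(0,plus(Q,plus(n,n)),0).
Decompose plus/2: plus(plus(n,n),node(P,n,node(plus(P,5),node(P,plus(n,n),5),5))) =?= Q,  node(c,plus(n,n),plus(n,n)) =?= P.
Bind Q := plus(plus(n,n),node(P,n,node(plus(P,5),node(P,plus(n,n),5),5))); no other remaining equation mentions Q. Substituting into the earlier bindings gives U := plus(plus(plus(n,n),node(P,n,node(plus(P,5),node(P,plus(n,n),5),5))),plus(n,n)), R := node(0,plus(plus(plus(n,n),node(P,n,node(plus(P,5),node(P,plus(n,n),5),5))),plus(n,n)),0).
Bind P := node(c,plus(n,n),plus(n,n)). Substituting into the earlier bindings gives Y := node(plus(node(c,plus(n,n),plus(n,n)),5),node(node(c,plus(n,n),plus(n,n)),plus(n,n),5),5), U := plus(plus(plus(n,n),node(node(c,plus(n,n),plus(n,n)),n,node(plus(node(c,plus(n,n),plus(n,n)),5),node(node(c,plus(n,n),plus(n,n)),plus(n,n),5),5))),plus(n,n)), R := node(0,plus(plus(plus(n,n),node(node(c,plus(n,n),plus(n,n)),n,node(plus(node(c,plus(n,n),plus(n,n)),5),node(node(c,plus(n,n),plus(n,n)),plus(n,n),5),5))),plus(n,n)),0), Q := plus(plus(n,n),node(node(c,plus(n,n),plus(n,n)),n,node(plus(node(c,plus(n,n),plus(n,n)),5),node(node(c,plus(n,n),plus(n,n)),plus(n,n),5),5))).
No equations remain and no clash or occurs-check failure arose, so a unifier exists.

YES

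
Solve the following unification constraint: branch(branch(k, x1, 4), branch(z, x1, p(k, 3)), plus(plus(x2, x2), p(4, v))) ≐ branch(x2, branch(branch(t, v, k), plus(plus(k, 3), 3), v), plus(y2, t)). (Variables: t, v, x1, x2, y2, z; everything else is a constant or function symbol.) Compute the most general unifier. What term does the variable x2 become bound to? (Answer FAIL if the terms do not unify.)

Decompose branch/3: branch(k, x1, 4) ≐ x2,  branch(z, x1, p(k, 3)) ≐ branch(branch(t, v, k), plus(plus(k, 3), 3), v),  plus(plus(x2, x2), p(4, v)) ≐ plus(y2, t).
Bind x2 := branch(k, x1, 4); substituting into the one remaining equation that mentions x2 gives: plus(plus(branch(k, x1, 4), branch(k, x1, 4)), p(4, v)) ≐ plus(y2, t).
Decompose branch/3: z ≐ branch(t, v, k),  x1 ≐ plus(plus(k, 3), 3),  p(k, 3) ≐ v.
Bind z := branch(t, v, k); no other remaining equation mentions z.
Bind x1 := plus(plus(k, 3), 3); substituting into the one remaining equation that mentions x1 gives: plus(plus(branch(k, plus(plus(k, 3), 3), 4), branch(k, plus(plus(k, 3), 3), 4)), p(4, v)) ≐ plus(y2, t). Substituting into the earlier binding gives x2 := branch(k, plus(plus(k, 3), 3), 4).
Bind v := p(k, 3); substituting into the remaining equation gives: plus(plus(branch(k, plus(plus(k, 3), 3), 4), branch(k, plus(plus(k, 3), 3), 4)), p(4, p(k, 3))) ≐ plus(y2, t). Substituting into the earlier binding gives z := branch(t, p(k, 3), k).
Decompose plus/2: plus(branch(k, plus(plus(k, 3), 3), 4), branch(k, plus(plus(k, 3), 3), 4)) ≐ y2,  p(4, p(k, 3)) ≐ t.
Bind y2 := plus(branch(k, plus(plus(k, 3), 3), 4), branch(k, plus(plus(k, 3), 3), 4)); no other remaining equation mentions y2.
Bind t := p(4, p(k, 3)). Substituting into the earlier binding gives z := branch(p(4, p(k, 3)), p(k, 3), k).
MGU = { x2 := branch(k, plus(plus(k, 3), 3), 4), z := branch(p(4, p(k, 3)), p(k, 3), k), x1 := plus(plus(k, 3), 3), v := p(k, 3), y2 := plus(branch(k, plus(plus(k, 3), 3), 4), branch(k, plus(plus(k, 3), 3), 4)), t := p(4, p(k, 3)) }, so x2 := branch(k, plus(plus(k, 3), 3), 4).

branch(k, plus(plus(k, 3), 3), 4)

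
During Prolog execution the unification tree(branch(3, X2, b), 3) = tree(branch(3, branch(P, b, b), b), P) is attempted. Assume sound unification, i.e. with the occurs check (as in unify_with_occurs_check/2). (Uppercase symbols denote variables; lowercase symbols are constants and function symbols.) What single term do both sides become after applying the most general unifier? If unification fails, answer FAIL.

Decompose tree/2: branch(3, X2, b) = branch(3, branch(P, b, b), b),  3 = P.
Decompose branch/3: 3 = 3,  X2 = branch(P, b, b),  b = b.
Delete trivial equation 3 = 3.
Bind X2 := branch(P, b, b); no other remaining equation mentions X2.
Delete trivial equation b = b.
Bind P := 3. Substituting into the earlier binding gives X2 := branch(3, b, b).
Applying the MGU to either side gives tree(branch(3, branch(3, b, b), b), 3).

tree(branch(3, branch(3, b, b), b), 3)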